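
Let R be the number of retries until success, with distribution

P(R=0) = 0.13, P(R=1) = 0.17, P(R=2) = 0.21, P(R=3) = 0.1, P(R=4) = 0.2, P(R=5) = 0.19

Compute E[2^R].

11.39

E[2^R] = Σ 2^r·P(R=r)
 = 1·0.13 + 2·0.17 + 4·0.21 + 8·0.1 + 16·0.2 + 32·0.19
 = 0.13 + 0.34 + 0.84 + 0.8 + 3.2 + 6.08
 = 11.39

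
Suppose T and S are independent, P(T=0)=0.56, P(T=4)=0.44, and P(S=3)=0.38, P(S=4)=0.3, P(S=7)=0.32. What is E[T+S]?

6.34

E[T+S] = Σ_t Σ_s (t+s) · P(T=t)P(S=s)
 = 3·0.2128 + 4·0.168 + 7·0.1792 + 7·0.1672 + 8·0.132 + 11·0.1408
 = 0.6384 + 0.672 + 1.2544 + 1.1704 + 1.056 + 1.5488
 = 6.34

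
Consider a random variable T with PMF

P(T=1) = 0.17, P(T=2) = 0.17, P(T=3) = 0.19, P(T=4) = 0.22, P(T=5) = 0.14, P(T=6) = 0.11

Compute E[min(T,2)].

1.83

E[min(T,2)] = Σ min(t,2)·P(T=t)
 = 1·0.17 + 2·0.17 + 2·0.19 + 2·0.22 + 2·0.14 + 2·0.11
 = 0.17 + 0.34 + 0.38 + 0.44 + 0.28 + 0.22
 = 1.83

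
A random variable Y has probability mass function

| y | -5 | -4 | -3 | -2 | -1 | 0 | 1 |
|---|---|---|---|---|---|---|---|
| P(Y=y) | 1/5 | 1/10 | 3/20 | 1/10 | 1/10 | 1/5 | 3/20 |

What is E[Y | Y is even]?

-1.5

P(Y is even) = 1/10 + 1/10 + 1/5 = 2/5.
E[Y | Y is even] = [(-4)·1/10 + (-2)·1/10 + 0·1/5] / (2/5)
 = -3/5 / (2/5)
 = -3/2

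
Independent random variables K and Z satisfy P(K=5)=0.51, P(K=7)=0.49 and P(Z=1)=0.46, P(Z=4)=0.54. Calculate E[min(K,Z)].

2.62

E[min(K,Z)] = Σ_k Σ_z min(k,z) · P(K=k)P(Z=z)
 = 1·0.2346 + 4·0.2754 + 1·0.2254 + 4·0.2646
 = 0.2346 + 1.1016 + 0.2254 + 1.0584
 = 2.62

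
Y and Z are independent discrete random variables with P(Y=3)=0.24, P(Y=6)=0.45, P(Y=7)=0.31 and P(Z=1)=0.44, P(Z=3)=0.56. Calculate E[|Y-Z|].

3.47

E[|Y-Z|] = Σ_y Σ_z |y-z| · P(Y=y)P(Z=z)
 = 2·0.1056 + 0·0.1344 + 5·0.198 + 3·0.252 + 6·0.1364 + 4·0.1736
 = 0.2112 + 0 + 0.99 + 0.756 + 0.8184 + 0.6944
 = 3.47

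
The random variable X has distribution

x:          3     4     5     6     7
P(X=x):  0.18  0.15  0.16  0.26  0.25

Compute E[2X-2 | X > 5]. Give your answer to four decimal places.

P(X > 5) = 0.26 + 0.25 = 0.51.
E[2X-2 | X > 5] = [10·0.26 + 12·0.25] / 0.51
 = 5.6 / 0.51
 = 560/51

10.9804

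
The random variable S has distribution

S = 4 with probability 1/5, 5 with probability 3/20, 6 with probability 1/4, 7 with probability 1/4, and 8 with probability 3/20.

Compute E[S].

6

E[S] = Σ s·P(S=s)
 = 4·1/5 + 5·3/20 + 6·1/4 + 7·1/4 + 8·3/20
 = 4/5 + 3/4 + 3/2 + 7/4 + 6/5
 = 6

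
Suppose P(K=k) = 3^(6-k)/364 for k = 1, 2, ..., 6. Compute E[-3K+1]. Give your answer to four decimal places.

E[-3K+1] = Σ (-3k+1)·P(K=k)
 = (-2)·243/364 + (-5)·81/364 + (-8)·27/364 + (-11)·9/364 + (-14)·3/364 + (-17)·1/364
 = (-243/182) + (-405/364) + (-54/91) + (-99/364) + (-3/26) + (-17/364)
 = -1265/364

-3.4753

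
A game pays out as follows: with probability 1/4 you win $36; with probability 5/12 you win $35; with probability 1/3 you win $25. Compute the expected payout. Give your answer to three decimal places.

31.917

E[payout] = 36·1/4 + 35·5/12 + 25·1/3
 = 9 + 175/12 + 25/3
 = 383/12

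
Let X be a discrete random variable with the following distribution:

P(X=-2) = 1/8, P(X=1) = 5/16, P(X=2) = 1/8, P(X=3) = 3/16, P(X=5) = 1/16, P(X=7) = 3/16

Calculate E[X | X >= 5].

6.5

P(X >= 5) = 1/16 + 3/16 = 1/4.
E[X | X >= 5] = [5·1/16 + 7·3/16] / (1/4)
 = 13/8 / (1/4)
 = 13/2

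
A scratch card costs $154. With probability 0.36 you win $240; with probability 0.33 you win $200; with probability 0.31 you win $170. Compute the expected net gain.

E[payout] = 240·0.36 + 200·0.33 + 170·0.31
 = 86.4 + 66 + 52.7
 = 205.1
Net = 205.1 - 154 = 51.1

51.1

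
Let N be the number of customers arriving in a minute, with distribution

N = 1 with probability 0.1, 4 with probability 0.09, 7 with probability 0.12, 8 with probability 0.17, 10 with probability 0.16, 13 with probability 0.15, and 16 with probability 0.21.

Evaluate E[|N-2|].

E[|N-2|] = Σ |n-2|·P(N=n)
 = 1·0.1 + 2·0.09 + 5·0.12 + 6·0.17 + 8·0.16 + 11·0.15 + 14·0.21
 = 0.1 + 0.18 + 0.6 + 1.02 + 1.28 + 1.65 + 2.94
 = 7.77

7.77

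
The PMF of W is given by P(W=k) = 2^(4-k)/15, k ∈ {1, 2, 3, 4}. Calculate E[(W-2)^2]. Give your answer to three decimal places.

E[(W-2)^2] = Σ (w-2)^2·P(W=w)
 = 1·8/15 + 0·4/15 + 1·2/15 + 4·1/15
 = 8/15 + 0 + 2/15 + 4/15
 = 14/15

0.933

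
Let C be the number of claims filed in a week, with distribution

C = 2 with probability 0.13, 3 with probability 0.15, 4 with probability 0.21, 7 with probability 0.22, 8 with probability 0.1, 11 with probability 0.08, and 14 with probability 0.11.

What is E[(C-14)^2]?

E[(C-14)^2] = Σ (c-14)^2·P(C=c)
 = 144·0.13 + 121·0.15 + 100·0.21 + 49·0.22 + 36·0.1 + 9·0.08 + 0·0.11
 = 18.72 + 18.15 + 21 + 10.78 + 3.6 + 0.72 + 0
 = 72.97

72.97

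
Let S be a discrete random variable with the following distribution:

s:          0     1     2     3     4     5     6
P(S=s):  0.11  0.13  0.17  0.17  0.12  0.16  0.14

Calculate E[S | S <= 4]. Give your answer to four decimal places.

P(S <= 4) = 0.11 + 0.13 + 0.17 + 0.17 + 0.12 = 0.7.
E[S | S <= 4] = [0·0.11 + 1·0.13 + 2·0.17 + 3·0.17 + 4·0.12] / 0.7
 = 1.46 / 0.7
 = 73/35

2.0857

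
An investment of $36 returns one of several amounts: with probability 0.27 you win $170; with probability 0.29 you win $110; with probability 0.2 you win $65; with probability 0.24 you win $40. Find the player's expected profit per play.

E[payout] = 170·0.27 + 110·0.29 + 65·0.2 + 40·0.24
 = 45.9 + 31.9 + 13 + 9.6
 = 100.4
Net = 100.4 - 36 = 64.4

64.4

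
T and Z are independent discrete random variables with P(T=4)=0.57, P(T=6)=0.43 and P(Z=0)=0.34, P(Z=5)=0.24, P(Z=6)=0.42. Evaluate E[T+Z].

8.58

E[T+Z] = Σ_t Σ_z (t+z) · P(T=t)P(Z=z)
 = 4·0.1938 + 9·0.1368 + 10·0.2394 + 6·0.1462 + 11·0.1032 + 12·0.1806
 = 0.7752 + 1.2312 + 2.394 + 0.8772 + 1.1352 + 2.1672
 = 8.58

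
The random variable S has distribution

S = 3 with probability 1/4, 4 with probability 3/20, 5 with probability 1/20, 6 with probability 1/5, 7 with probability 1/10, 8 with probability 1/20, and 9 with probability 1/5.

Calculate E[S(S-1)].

31.7

E[S(S-1)] = Σ s(s-1)·P(S=s)
 = 6·1/4 + 12·3/20 + 20·1/20 + 30·1/5 + 42·1/10 + 56·1/20 + 72·1/5
 = 3/2 + 9/5 + 1 + 6 + 21/5 + 14/5 + 72/5
 = 317/10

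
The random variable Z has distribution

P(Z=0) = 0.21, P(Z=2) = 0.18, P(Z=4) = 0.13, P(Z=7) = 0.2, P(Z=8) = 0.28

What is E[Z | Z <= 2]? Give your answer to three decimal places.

0.923

P(Z <= 2) = 0.21 + 0.18 = 0.39.
E[Z | Z <= 2] = [0·0.21 + 2·0.18] / 0.39
 = 0.36 / 0.39
 = 12/13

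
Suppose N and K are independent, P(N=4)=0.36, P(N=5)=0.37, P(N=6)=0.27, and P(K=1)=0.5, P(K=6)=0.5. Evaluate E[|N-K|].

E[|N-K|] = Σ_n Σ_k |n-k| · P(N=n)P(K=k)
 = 3·0.18 + 2·0.18 + 4·0.185 + 1·0.185 + 5·0.135 + 0·0.135
 = 0.54 + 0.36 + 0.74 + 0.185 + 0.675 + 0
 = 2.5

2.5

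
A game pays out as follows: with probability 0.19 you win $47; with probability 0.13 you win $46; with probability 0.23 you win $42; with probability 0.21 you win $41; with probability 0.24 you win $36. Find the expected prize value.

E[payout] = 47·0.19 + 46·0.13 + 42·0.23 + 41·0.21 + 36·0.24
 = 8.93 + 5.98 + 9.66 + 8.61 + 8.64
 = 41.82

41.82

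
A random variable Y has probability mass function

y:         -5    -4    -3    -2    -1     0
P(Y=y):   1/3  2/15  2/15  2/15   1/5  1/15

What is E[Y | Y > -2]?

-0.75

P(Y > -2) = 1/5 + 1/15 = 4/15.
E[Y | Y > -2] = [(-1)·1/5 + 0·1/15] / (4/15)
 = -1/5 / (4/15)
 = -3/4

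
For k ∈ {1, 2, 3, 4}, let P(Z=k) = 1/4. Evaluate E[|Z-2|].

E[|Z-2|] = Σ |z-2|·P(Z=z)
 = 1·1/4 + 0·1/4 + 1·1/4 + 2·1/4
 = 1/4 + 0 + 1/4 + 1/2
 = 1

1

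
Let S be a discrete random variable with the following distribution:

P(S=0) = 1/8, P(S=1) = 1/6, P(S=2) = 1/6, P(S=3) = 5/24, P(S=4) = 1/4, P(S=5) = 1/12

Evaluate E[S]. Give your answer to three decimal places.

E[S] = Σ s·P(S=s)
 = 0·1/8 + 1·1/6 + 2·1/6 + 3·5/24 + 4·1/4 + 5·1/12
 = 0 + 1/6 + 1/3 + 5/8 + 1 + 5/12
 = 61/24

2.542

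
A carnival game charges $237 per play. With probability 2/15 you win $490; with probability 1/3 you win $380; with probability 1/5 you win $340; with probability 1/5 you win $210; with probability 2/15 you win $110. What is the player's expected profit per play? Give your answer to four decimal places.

79.6667

E[payout] = 490·2/15 + 380·1/3 + 340·1/5 + 210·1/5 + 110·2/15
 = 196/3 + 380/3 + 68 + 42 + 44/3
 = 950/3
Net = 950/3 - 237 = 239/3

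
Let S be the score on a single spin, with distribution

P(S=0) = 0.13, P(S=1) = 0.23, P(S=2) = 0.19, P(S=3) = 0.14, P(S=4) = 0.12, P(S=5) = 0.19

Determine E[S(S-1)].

6.46

E[S(S-1)] = Σ s(s-1)·P(S=s)
 = 0·0.13 + 0·0.23 + 2·0.19 + 6·0.14 + 12·0.12 + 20·0.19
 = 0 + 0 + 0.38 + 0.84 + 1.44 + 3.8
 = 6.46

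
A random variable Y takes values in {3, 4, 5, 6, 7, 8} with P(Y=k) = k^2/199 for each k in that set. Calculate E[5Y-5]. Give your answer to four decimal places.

E[5Y-5] = Σ (5y-5)·P(Y=y)
 = 10·9/199 + 15·16/199 + 20·25/199 + 25·36/199 + 30·49/199 + 35·64/199
 = 90/199 + 240/199 + 500/199 + 900/199 + 1470/199 + 2240/199
 = 5440/199

27.3367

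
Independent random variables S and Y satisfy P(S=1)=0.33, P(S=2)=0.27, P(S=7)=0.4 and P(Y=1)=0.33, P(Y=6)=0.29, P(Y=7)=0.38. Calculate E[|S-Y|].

E[|S-Y|] = Σ_s Σ_y |s-y| · P(S=s)P(Y=y)
 = 0·0.1089 + 5·0.0957 + 6·0.1254 + 1·0.0891 + 4·0.0783 + 5·0.1026 + 6·0.132 + 1·0.116 + 0·0.152
 = 0 + 0.4785 + 0.7524 + 0.0891 + 0.3132 + 0.513 + 0.792 + 0.116 + 0
 = 3.0542

3.0542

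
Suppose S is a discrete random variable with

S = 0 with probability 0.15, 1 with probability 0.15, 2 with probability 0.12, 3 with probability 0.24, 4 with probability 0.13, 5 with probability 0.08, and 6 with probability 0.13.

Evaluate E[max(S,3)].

E[max(S,3)] = Σ max(s,3)·P(S=s)
 = 3·0.15 + 3·0.15 + 3·0.12 + 3·0.24 + 4·0.13 + 5·0.08 + 6·0.13
 = 0.45 + 0.45 + 0.36 + 0.72 + 0.52 + 0.4 + 0.78
 = 3.68

3.68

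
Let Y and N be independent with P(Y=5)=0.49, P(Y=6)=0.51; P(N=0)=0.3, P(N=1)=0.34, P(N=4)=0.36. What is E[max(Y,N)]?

E[max(Y,N)] = Σ_y Σ_n max(y,n) · P(Y=y)P(N=n)
 = 5·0.147 + 5·0.1666 + 5·0.1764 + 6·0.153 + 6·0.1734 + 6·0.1836
 = 0.735 + 0.833 + 0.882 + 0.918 + 1.0404 + 1.1016
 = 5.51

5.51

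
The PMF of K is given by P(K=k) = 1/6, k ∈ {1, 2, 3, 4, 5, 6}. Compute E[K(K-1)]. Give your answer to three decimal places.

11.667

E[K(K-1)] = Σ k(k-1)·P(K=k)
 = 0·1/6 + 2·1/6 + 6·1/6 + 12·1/6 + 20·1/6 + 30·1/6
 = 0 + 1/3 + 1 + 2 + 10/3 + 5
 = 35/3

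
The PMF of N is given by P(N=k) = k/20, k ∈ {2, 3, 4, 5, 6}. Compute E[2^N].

32

E[2^N] = Σ 2^n·P(N=n)
 = 4·1/10 + 8·3/20 + 16·1/5 + 32·1/4 + 64·3/10
 = 2/5 + 6/5 + 16/5 + 8 + 96/5
 = 32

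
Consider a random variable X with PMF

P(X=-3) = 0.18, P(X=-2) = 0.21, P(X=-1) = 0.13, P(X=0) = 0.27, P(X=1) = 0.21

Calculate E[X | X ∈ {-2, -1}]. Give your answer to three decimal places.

-1.618

P(X ∈ {-2, -1}) = 0.21 + 0.13 = 0.34.
E[X | X ∈ {-2, -1}] = [(-2)·0.21 + (-1)·0.13] / 0.34
 = -0.55 / 0.34
 = -55/34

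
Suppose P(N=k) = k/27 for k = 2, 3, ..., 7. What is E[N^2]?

E[N^2] = Σ n^2·P(N=n)
 = 4·2/27 + 9·1/9 + 16·4/27 + 25·5/27 + 36·2/9 + 49·7/27
 = 8/27 + 1 + 64/27 + 125/27 + 8 + 343/27
 = 29

29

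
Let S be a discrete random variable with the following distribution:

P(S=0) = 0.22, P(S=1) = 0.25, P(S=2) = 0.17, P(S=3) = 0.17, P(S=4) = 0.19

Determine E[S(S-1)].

E[S(S-1)] = Σ s(s-1)·P(S=s)
 = 0·0.22 + 0·0.25 + 2·0.17 + 6·0.17 + 12·0.19
 = 0 + 0 + 0.34 + 1.02 + 2.28
 = 3.64

3.64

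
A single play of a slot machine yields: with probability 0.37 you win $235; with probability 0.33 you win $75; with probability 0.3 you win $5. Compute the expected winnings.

113.2

E[payout] = 235·0.37 + 75·0.33 + 5·0.3
 = 86.95 + 24.75 + 1.5
 = 113.2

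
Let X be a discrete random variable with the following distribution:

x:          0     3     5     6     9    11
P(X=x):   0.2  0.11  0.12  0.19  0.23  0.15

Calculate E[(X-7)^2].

15.55

E[(X-7)^2] = Σ (x-7)^2·P(X=x)
 = 49·0.2 + 16·0.11 + 4·0.12 + 1·0.19 + 4·0.23 + 16·0.15
 = 9.8 + 1.76 + 0.48 + 0.19 + 0.92 + 2.4
 = 15.55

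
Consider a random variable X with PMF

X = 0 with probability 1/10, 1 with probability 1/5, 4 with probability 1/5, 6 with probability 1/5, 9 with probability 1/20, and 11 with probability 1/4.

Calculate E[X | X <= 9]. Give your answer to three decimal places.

3.533

P(X <= 9) = 1/10 + 1/5 + 1/5 + 1/5 + 1/20 = 3/4.
E[X | X <= 9] = [0·1/10 + 1·1/5 + 4·1/5 + 6·1/5 + 9·1/20] / (3/4)
 = 53/20 / (3/4)
 = 53/15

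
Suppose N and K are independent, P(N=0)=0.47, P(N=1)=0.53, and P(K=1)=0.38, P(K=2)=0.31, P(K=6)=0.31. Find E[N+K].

E[N+K] = Σ_n Σ_k (n+k) · P(N=n)P(K=k)
 = 1·0.1786 + 2·0.1457 + 6·0.1457 + 2·0.2014 + 3·0.1643 + 7·0.1643
 = 0.1786 + 0.2914 + 0.8742 + 0.4028 + 0.4929 + 1.1501
 = 3.39

3.39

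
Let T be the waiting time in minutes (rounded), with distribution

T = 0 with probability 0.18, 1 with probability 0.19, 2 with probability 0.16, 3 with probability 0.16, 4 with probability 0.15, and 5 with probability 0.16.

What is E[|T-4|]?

1.93

E[|T-4|] = Σ |t-4|·P(T=t)
 = 4·0.18 + 3·0.19 + 2·0.16 + 1·0.16 + 0·0.15 + 1·0.16
 = 0.72 + 0.57 + 0.32 + 0.16 + 0 + 0.16
 = 1.93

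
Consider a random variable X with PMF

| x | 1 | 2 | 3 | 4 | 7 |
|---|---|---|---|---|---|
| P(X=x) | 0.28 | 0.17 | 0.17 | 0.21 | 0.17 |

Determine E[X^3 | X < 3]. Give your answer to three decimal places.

3.644

P(X < 3) = 0.28 + 0.17 = 0.45.
E[X^3 | X < 3] = [1·0.28 + 8·0.17] / 0.45
 = 1.64 / 0.45
 = 164/45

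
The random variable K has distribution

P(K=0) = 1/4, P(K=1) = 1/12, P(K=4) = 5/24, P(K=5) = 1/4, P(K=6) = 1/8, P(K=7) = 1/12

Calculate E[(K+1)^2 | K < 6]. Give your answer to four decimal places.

18.6842

P(K < 6) = 1/4 + 1/12 + 5/24 + 1/4 = 19/24.
E[(K+1)^2 | K < 6] = [1·1/4 + 4·1/12 + 25·5/24 + 36·1/4] / (19/24)
 = 355/24 / (19/24)
 = 355/19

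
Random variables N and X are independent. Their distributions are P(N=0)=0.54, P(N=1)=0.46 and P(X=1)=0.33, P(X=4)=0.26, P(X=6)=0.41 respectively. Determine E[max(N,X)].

E[max(N,X)] = Σ_n Σ_x max(n,x) · P(N=n)P(X=x)
 = 1·0.1782 + 4·0.1404 + 6·0.2214 + 1·0.1518 + 4·0.1196 + 6·0.1886
 = 0.1782 + 0.5616 + 1.3284 + 0.1518 + 0.4784 + 1.1316
 = 3.83

3.83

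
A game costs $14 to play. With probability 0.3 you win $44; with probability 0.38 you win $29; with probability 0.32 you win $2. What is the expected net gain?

10.86

E[payout] = 44·0.3 + 29·0.38 + 2·0.32
 = 13.2 + 11.02 + 0.64
 = 24.86
Net = 24.86 - 14 = 10.86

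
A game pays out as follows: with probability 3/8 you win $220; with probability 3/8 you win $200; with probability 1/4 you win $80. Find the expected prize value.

E[payout] = 220·3/8 + 200·3/8 + 80·1/4
 = 165/2 + 75 + 20
 = 355/2

177.5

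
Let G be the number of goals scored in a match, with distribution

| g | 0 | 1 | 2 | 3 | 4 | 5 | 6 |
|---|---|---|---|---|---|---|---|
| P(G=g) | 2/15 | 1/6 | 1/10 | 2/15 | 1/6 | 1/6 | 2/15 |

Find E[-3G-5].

E[-3G-5] = Σ (-3g-5)·P(G=g)
 = (-5)·2/15 + (-8)·1/6 + (-11)·1/10 + (-14)·2/15 + (-17)·1/6 + (-20)·1/6 + (-23)·2/15
 = (-2/3) + (-4/3) + (-11/10) + (-28/15) + (-17/6) + (-10/3) + (-46/15)
 = -71/5

-14.2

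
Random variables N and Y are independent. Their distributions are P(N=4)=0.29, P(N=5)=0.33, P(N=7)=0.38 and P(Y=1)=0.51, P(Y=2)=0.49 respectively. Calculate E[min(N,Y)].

E[min(N,Y)] = Σ_n Σ_y min(n,y) · P(N=n)P(Y=y)
 = 1·0.1479 + 2·0.1421 + 1·0.1683 + 2·0.1617 + 1·0.1938 + 2·0.1862
 = 0.1479 + 0.2842 + 0.1683 + 0.3234 + 0.1938 + 0.3724
 = 1.49

1.49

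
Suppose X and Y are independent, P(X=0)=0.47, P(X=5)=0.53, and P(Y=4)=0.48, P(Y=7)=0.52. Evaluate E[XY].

14.734

E[XY] = Σ_x Σ_y xy · P(X=x)P(Y=y)
 = 0·0.2256 + 0·0.2444 + 20·0.2544 + 35·0.2756
 = 0 + 0 + 5.088 + 9.646
 = 14.734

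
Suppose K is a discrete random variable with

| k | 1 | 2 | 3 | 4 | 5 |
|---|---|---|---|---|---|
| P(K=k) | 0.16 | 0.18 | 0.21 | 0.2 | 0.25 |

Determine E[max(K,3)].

E[max(K,3)] = Σ max(k,3)·P(K=k)
 = 3·0.16 + 3·0.18 + 3·0.21 + 4·0.2 + 5·0.25
 = 0.48 + 0.54 + 0.63 + 0.8 + 1.25
 = 3.7

3.7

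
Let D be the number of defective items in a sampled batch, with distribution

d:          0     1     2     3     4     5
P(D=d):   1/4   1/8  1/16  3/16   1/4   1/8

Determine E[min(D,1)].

0.75

E[min(D,1)] = Σ min(d,1)·P(D=d)
 = 0·1/4 + 1·1/8 + 1·1/16 + 1·3/16 + 1·1/4 + 1·1/8
 = 0 + 1/8 + 1/16 + 3/16 + 1/4 + 1/8
 = 3/4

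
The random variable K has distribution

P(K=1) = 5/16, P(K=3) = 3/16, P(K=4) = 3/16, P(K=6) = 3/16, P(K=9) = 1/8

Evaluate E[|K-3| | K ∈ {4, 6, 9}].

P(K ∈ {4, 6, 9}) = 3/16 + 3/16 + 1/8 = 1/2.
E[|K-3| | K ∈ {4, 6, 9}] = [1·3/16 + 3·3/16 + 6·1/8] / (1/2)
 = 3/2 / (1/2)
 = 3

3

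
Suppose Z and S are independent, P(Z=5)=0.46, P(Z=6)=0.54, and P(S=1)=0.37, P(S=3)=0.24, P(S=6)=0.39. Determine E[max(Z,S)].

E[max(Z,S)] = Σ_z Σ_s max(z,s) · P(Z=z)P(S=s)
 = 5·0.1702 + 5·0.1104 + 6·0.1794 + 6·0.1998 + 6·0.1296 + 6·0.2106
 = 0.851 + 0.552 + 1.0764 + 1.1988 + 0.7776 + 1.2636
 = 5.7194

5.7194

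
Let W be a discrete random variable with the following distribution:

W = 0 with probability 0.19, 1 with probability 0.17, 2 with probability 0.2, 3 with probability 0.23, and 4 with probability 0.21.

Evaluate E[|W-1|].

1.48

E[|W-1|] = Σ |w-1|·P(W=w)
 = 1·0.19 + 0·0.17 + 1·0.2 + 2·0.23 + 3·0.21
 = 0.19 + 0 + 0.2 + 0.46 + 0.63
 = 1.48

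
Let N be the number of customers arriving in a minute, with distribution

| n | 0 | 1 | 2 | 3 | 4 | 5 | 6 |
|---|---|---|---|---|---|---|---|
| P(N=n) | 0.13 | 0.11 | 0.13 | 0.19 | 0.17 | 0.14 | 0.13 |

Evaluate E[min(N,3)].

2.26

E[min(N,3)] = Σ min(n,3)·P(N=n)
 = 0·0.13 + 1·0.11 + 2·0.13 + 3·0.19 + 3·0.17 + 3·0.14 + 3·0.13
 = 0 + 0.11 + 0.26 + 0.57 + 0.51 + 0.42 + 0.39
 = 2.26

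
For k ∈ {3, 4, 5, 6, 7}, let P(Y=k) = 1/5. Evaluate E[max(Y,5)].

5.6

E[max(Y,5)] = Σ max(y,5)·P(Y=y)
 = 5·1/5 + 5·1/5 + 5·1/5 + 6·1/5 + 7·1/5
 = 1 + 1 + 1 + 6/5 + 7/5
 = 28/5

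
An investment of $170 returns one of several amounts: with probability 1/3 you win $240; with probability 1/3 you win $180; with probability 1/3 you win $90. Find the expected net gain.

0

E[payout] = 240·1/3 + 180·1/3 + 90·1/3
 = 80 + 60 + 30
 = 170
Net = 170 - 170 = 0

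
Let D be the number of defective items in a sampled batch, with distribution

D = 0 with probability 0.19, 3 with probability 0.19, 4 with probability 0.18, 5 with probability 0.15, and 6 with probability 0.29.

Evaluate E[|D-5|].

1.8

E[|D-5|] = Σ |d-5|·P(D=d)
 = 5·0.19 + 2·0.19 + 1·0.18 + 0·0.15 + 1·0.29
 = 0.95 + 0.38 + 0.18 + 0 + 0.29
 = 1.8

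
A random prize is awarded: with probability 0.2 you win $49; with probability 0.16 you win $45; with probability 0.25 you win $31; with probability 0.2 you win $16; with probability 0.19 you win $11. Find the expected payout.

E[payout] = 49·0.2 + 45·0.16 + 31·0.25 + 16·0.2 + 11·0.19
 = 9.8 + 7.2 + 7.75 + 3.2 + 2.09
 = 30.04

30.04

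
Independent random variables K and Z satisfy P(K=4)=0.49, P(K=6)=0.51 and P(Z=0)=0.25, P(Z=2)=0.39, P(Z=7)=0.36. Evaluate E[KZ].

16.566

E[KZ] = Σ_k Σ_z kz · P(K=k)P(Z=z)
 = 0·0.1225 + 8·0.1911 + 28·0.1764 + 0·0.1275 + 12·0.1989 + 42·0.1836
 = 0 + 1.5288 + 4.9392 + 0 + 2.3868 + 7.7112
 = 16.566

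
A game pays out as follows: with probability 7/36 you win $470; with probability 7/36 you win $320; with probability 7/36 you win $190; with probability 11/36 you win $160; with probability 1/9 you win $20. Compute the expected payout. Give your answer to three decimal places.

241.667

E[payout] = 470·7/36 + 320·7/36 + 190·7/36 + 160·11/36 + 20·1/9
 = 1645/18 + 560/9 + 665/18 + 440/9 + 20/9
 = 725/3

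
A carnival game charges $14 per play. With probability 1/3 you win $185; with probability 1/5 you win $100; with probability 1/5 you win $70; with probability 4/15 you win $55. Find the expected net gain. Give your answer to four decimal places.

E[payout] = 185·1/3 + 100·1/5 + 70·1/5 + 55·4/15
 = 185/3 + 20 + 14 + 44/3
 = 331/3
Net = 331/3 - 14 = 289/3

96.3333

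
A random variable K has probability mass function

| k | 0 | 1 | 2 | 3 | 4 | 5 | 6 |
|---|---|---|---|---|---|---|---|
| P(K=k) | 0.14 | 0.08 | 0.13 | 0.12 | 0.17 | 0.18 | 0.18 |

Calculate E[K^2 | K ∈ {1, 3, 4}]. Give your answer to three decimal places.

P(K ∈ {1, 3, 4}) = 0.08 + 0.12 + 0.17 = 0.37.
E[K^2 | K ∈ {1, 3, 4}] = [1·0.08 + 9·0.12 + 16·0.17] / 0.37
 = 3.88 / 0.37
 = 388/37

10.486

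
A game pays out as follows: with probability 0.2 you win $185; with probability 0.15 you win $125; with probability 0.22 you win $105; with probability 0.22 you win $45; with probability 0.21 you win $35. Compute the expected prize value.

E[payout] = 185·0.2 + 125·0.15 + 105·0.22 + 45·0.22 + 35·0.21
 = 37 + 18.75 + 23.1 + 9.9 + 7.35
 = 96.1

96.1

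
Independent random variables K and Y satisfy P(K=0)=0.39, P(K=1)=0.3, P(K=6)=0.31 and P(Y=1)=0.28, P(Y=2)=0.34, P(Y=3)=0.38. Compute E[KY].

E[KY] = Σ_k Σ_y ky · P(K=k)P(Y=y)
 = 0·0.1092 + 0·0.1326 + 0·0.1482 + 1·0.084 + 2·0.102 + 3·0.114 + 6·0.0868 + 12·0.1054 + 18·0.1178
 = 0 + 0 + 0 + 0.084 + 0.204 + 0.342 + 0.5208 + 1.2648 + 2.1204
 = 4.536

4.536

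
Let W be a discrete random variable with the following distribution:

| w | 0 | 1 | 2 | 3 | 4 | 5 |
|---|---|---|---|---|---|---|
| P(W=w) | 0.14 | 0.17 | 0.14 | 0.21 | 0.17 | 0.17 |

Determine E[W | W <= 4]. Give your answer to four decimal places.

2.1205

P(W <= 4) = 0.14 + 0.17 + 0.14 + 0.21 + 0.17 = 0.83.
E[W | W <= 4] = [0·0.14 + 1·0.17 + 2·0.14 + 3·0.21 + 4·0.17] / 0.83
 = 1.76 / 0.83
 = 176/83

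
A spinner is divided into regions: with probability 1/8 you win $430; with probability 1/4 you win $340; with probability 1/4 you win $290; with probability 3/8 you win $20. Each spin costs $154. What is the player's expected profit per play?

64.75

E[payout] = 430·1/8 + 340·1/4 + 290·1/4 + 20·3/8
 = 215/4 + 85 + 145/2 + 15/2
 = 875/4
Net = 875/4 - 154 = 259/4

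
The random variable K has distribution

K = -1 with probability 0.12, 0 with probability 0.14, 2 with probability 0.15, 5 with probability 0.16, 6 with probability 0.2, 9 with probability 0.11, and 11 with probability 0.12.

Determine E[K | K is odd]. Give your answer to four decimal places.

P(K is odd) = 0.12 + 0.16 + 0.11 + 0.12 = 0.51.
E[K | K is odd] = [(-1)·0.12 + 5·0.16 + 9·0.11 + 11·0.12] / 0.51
 = 2.99 / 0.51
 = 299/51

5.8627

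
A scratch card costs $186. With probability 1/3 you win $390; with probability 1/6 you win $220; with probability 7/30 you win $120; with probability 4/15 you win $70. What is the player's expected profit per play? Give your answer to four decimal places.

27.3333

E[payout] = 390·1/3 + 220·1/6 + 120·7/30 + 70·4/15
 = 130 + 110/3 + 28 + 56/3
 = 640/3
Net = 640/3 - 186 = 82/3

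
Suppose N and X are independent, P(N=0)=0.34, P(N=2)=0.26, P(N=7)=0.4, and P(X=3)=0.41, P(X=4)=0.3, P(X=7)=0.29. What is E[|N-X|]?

E[|N-X|] = Σ_n Σ_x |n-x| · P(N=n)P(X=x)
 = 3·0.1394 + 4·0.102 + 7·0.0986 + 1·0.1066 + 2·0.078 + 5·0.0754 + 4·0.164 + 3·0.12 + 0·0.116
 = 0.4182 + 0.408 + 0.6902 + 0.1066 + 0.156 + 0.377 + 0.656 + 0.36 + 0
 = 3.172

3.172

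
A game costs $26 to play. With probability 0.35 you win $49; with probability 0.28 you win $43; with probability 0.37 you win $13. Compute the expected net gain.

E[payout] = 49·0.35 + 43·0.28 + 13·0.37
 = 17.15 + 12.04 + 4.81
 = 34
Net = 34 - 26 = 8

8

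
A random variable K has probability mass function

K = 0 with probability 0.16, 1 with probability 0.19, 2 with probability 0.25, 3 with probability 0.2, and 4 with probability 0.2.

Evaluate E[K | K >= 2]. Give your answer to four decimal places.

P(K >= 2) = 0.25 + 0.2 + 0.2 = 0.65.
E[K | K >= 2] = [2·0.25 + 3·0.2 + 4·0.2] / 0.65
 = 1.9 / 0.65
 = 38/13

2.9231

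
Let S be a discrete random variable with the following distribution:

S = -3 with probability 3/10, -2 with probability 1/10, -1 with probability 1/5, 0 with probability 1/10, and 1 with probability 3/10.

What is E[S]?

E[S] = Σ s·P(S=s)
 = (-3)·3/10 + (-2)·1/10 + (-1)·1/5 + 0·1/10 + 1·3/10
 = (-9/10) + (-1/5) + (-1/5) + 0 + 3/10
 = -1

-1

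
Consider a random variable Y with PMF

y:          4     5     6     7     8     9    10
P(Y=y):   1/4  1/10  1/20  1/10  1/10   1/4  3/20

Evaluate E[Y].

7.05

E[Y] = Σ y·P(Y=y)
 = 4·1/4 + 5·1/10 + 6·1/20 + 7·1/10 + 8·1/10 + 9·1/4 + 10·3/20
 = 1 + 1/2 + 3/10 + 7/10 + 4/5 + 9/4 + 3/2
 = 141/20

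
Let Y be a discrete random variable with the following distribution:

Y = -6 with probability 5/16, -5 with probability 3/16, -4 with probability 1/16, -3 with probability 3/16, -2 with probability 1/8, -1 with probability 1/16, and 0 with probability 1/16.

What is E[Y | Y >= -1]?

-0.5

P(Y >= -1) = 1/16 + 1/16 = 1/8.
E[Y | Y >= -1] = [(-1)·1/16 + 0·1/16] / (1/8)
 = -1/16 / (1/8)
 = -1/2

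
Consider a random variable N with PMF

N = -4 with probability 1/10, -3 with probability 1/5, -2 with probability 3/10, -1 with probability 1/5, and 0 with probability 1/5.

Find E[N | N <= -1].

-2.25

P(N <= -1) = 1/10 + 1/5 + 3/10 + 1/5 = 4/5.
E[N | N <= -1] = [(-4)·1/10 + (-3)·1/5 + (-2)·3/10 + (-1)·1/5] / (4/5)
 = -9/5 / (4/5)
 = -9/4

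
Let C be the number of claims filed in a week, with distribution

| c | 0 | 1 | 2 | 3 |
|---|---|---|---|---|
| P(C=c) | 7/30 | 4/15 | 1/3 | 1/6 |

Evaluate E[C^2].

E[C^2] = Σ c^2·P(C=c)
 = 0·7/30 + 1·4/15 + 4·1/3 + 9·1/6
 = 0 + 4/15 + 4/3 + 3/2
 = 31/10

3.1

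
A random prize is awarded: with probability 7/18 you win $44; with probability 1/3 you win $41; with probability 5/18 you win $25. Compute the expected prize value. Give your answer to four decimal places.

37.7222

E[payout] = 44·7/18 + 41·1/3 + 25·5/18
 = 154/9 + 41/3 + 125/18
 = 679/18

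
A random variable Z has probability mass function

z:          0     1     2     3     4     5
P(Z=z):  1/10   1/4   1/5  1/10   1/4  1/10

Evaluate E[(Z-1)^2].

E[(Z-1)^2] = Σ (z-1)^2·P(Z=z)
 = 1·1/10 + 0·1/4 + 1·1/5 + 4·1/10 + 9·1/4 + 16·1/10
 = 1/10 + 0 + 1/5 + 2/5 + 9/4 + 8/5
 = 91/20

4.55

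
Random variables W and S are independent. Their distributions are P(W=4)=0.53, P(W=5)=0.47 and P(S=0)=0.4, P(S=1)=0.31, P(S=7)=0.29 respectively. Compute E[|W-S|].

E[|W-S|] = Σ_w Σ_s |w-s| · P(W=w)P(S=s)
 = 4·0.212 + 3·0.1643 + 3·0.1537 + 5·0.188 + 4·0.1457 + 2·0.1363
 = 0.848 + 0.4929 + 0.4611 + 0.94 + 0.5828 + 0.2726
 = 3.5974

3.5974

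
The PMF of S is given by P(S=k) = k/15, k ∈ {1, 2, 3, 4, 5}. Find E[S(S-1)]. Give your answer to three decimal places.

11.333

E[S(S-1)] = Σ s(s-1)·P(S=s)
 = 0·1/15 + 2·2/15 + 6·1/5 + 12·4/15 + 20·1/3
 = 0 + 4/15 + 6/5 + 16/5 + 20/3
 = 34/3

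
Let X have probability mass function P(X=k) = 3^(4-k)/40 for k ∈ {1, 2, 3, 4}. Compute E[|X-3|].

1.6

E[|X-3|] = Σ |x-3|·P(X=x)
 = 2·27/40 + 1·9/40 + 0·3/40 + 1·1/40
 = 27/20 + 9/40 + 0 + 1/40
 = 8/5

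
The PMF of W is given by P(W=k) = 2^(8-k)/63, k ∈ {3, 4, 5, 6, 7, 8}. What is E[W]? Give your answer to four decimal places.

E[W] = Σ w·P(W=w)
 = 3·32/63 + 4·16/63 + 5·8/63 + 6·4/63 + 7·2/63 + 8·1/63
 = 32/21 + 64/63 + 40/63 + 8/21 + 2/9 + 8/63
 = 82/21

3.9048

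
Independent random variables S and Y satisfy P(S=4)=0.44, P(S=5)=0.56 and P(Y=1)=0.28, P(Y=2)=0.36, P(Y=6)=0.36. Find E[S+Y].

7.72

E[S+Y] = Σ_s Σ_y (s+y) · P(S=s)P(Y=y)
 = 5·0.1232 + 6·0.1584 + 10·0.1584 + 6·0.1568 + 7·0.2016 + 11·0.2016
 = 0.616 + 0.9504 + 1.584 + 0.9408 + 1.4112 + 2.2176
 = 7.72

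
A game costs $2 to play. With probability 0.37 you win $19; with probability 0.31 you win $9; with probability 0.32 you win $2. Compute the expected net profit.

8.46

E[payout] = 19·0.37 + 9·0.31 + 2·0.32
 = 7.03 + 2.79 + 0.64
 = 10.46
Net = 10.46 - 2 = 8.46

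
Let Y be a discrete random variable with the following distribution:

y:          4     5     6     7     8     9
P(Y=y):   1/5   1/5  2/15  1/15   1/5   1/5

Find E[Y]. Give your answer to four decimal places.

6.4667

E[Y] = Σ y·P(Y=y)
 = 4·1/5 + 5·1/5 + 6·2/15 + 7·1/15 + 8·1/5 + 9·1/5
 = 4/5 + 1 + 4/5 + 7/15 + 8/5 + 9/5
 = 97/15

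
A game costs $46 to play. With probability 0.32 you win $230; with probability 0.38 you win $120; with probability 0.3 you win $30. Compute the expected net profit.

82.2

E[payout] = 230·0.32 + 120·0.38 + 30·0.3
 = 73.6 + 45.6 + 9
 = 128.2
Net = 128.2 - 46 = 82.2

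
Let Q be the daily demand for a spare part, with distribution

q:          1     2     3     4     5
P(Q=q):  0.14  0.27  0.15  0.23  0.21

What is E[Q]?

3.1

E[Q] = Σ q·P(Q=q)
 = 1·0.14 + 2·0.27 + 3·0.15 + 4·0.23 + 5·0.21
 = 0.14 + 0.54 + 0.45 + 0.92 + 1.05
 = 3.1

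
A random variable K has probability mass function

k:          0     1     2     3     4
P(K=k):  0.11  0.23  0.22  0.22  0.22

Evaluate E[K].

2.21

E[K] = Σ k·P(K=k)
 = 0·0.11 + 1·0.23 + 2·0.22 + 3·0.22 + 4·0.22
 = 0 + 0.23 + 0.44 + 0.66 + 0.88
 = 2.21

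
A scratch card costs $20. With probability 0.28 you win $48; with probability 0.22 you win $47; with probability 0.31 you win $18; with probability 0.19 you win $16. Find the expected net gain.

E[payout] = 48·0.28 + 47·0.22 + 18·0.31 + 16·0.19
 = 13.44 + 10.34 + 5.58 + 3.04
 = 32.4
Net = 32.4 - 20 = 12.4

12.4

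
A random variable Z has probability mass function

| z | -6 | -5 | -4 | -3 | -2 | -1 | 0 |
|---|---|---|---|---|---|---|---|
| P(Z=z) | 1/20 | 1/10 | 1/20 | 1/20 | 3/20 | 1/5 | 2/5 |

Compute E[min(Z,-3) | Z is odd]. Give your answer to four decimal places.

-3.5714

P(Z is odd) = 1/10 + 1/20 + 1/5 = 7/20.
E[min(Z,-3) | Z is odd] = [(-5)·1/10 + (-3)·1/20 + (-3)·1/5] / (7/20)
 = -5/4 / (7/20)
 = -25/7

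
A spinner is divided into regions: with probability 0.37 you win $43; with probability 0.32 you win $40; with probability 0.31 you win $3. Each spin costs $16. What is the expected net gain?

E[payout] = 43·0.37 + 40·0.32 + 3·0.31
 = 15.91 + 12.8 + 0.93
 = 29.64
Net = 29.64 - 16 = 13.64

13.64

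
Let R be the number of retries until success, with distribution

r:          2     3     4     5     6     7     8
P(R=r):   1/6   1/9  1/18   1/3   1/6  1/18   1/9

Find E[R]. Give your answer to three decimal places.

4.833

E[R] = Σ r·P(R=r)
 = 2·1/6 + 3·1/9 + 4·1/18 + 5·1/3 + 6·1/6 + 7·1/18 + 8·1/9
 = 1/3 + 1/3 + 2/9 + 5/3 + 1 + 7/18 + 8/9
 = 29/6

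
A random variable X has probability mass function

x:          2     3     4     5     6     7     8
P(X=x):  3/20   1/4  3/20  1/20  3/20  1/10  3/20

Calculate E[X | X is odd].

P(X is odd) = 1/4 + 1/20 + 1/10 = 2/5.
E[X | X is odd] = [3·1/4 + 5·1/20 + 7·1/10] / (2/5)
 = 17/10 / (2/5)
 = 17/4

4.25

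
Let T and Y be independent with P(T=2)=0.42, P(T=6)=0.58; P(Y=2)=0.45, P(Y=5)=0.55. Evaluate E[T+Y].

7.97

E[T+Y] = Σ_t Σ_y (t+y) · P(T=t)P(Y=y)
 = 4·0.189 + 7·0.231 + 8·0.261 + 11·0.319
 = 0.756 + 1.617 + 2.088 + 3.509
 = 7.97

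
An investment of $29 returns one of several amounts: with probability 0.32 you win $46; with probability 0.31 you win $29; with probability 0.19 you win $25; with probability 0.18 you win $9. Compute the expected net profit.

1.08

E[payout] = 46·0.32 + 29·0.31 + 25·0.19 + 9·0.18
 = 14.72 + 8.99 + 4.75 + 1.62
 = 30.08
Net = 30.08 - 29 = 1.08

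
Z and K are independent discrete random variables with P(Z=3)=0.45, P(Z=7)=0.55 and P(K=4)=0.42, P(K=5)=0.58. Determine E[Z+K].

E[Z+K] = Σ_z Σ_k (z+k) · P(Z=z)P(K=k)
 = 7·0.189 + 8·0.261 + 11·0.231 + 12·0.319
 = 1.323 + 2.088 + 2.541 + 3.828
 = 9.78

9.78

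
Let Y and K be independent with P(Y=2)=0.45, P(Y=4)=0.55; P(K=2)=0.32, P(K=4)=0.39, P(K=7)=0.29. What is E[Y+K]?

7.33

E[Y+K] = Σ_y Σ_k (y+k) · P(Y=y)P(K=k)
 = 4·0.144 + 6·0.1755 + 9·0.1305 + 6·0.176 + 8·0.2145 + 11·0.1595
 = 0.576 + 1.053 + 1.1745 + 1.056 + 1.716 + 1.7545
 = 7.33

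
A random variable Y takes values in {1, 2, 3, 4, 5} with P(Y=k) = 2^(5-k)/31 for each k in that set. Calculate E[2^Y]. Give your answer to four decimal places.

5.1613

E[2^Y] = Σ 2^y·P(Y=y)
 = 2·16/31 + 4·8/31 + 8·4/31 + 16·2/31 + 32·1/31
 = 32/31 + 32/31 + 32/31 + 32/31 + 32/31
 = 160/31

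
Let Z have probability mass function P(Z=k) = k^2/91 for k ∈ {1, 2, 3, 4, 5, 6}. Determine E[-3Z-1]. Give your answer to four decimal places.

-15.5385

E[-3Z-1] = Σ (-3z-1)·P(Z=z)
 = (-4)·1/91 + (-7)·4/91 + (-10)·9/91 + (-13)·16/91 + (-16)·25/91 + (-19)·36/91
 = (-4/91) + (-4/13) + (-90/91) + (-16/7) + (-400/91) + (-684/91)
 = -202/13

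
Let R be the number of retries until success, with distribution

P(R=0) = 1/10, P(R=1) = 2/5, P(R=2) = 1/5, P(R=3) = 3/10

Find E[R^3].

10.1

E[R^3] = Σ r^3·P(R=r)
 = 0·1/10 + 1·2/5 + 8·1/5 + 27·3/10
 = 0 + 2/5 + 8/5 + 81/10
 = 101/10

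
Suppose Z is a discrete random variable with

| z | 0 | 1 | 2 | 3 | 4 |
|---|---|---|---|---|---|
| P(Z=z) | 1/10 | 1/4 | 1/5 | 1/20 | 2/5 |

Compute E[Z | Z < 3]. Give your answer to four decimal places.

P(Z < 3) = 1/10 + 1/4 + 1/5 = 11/20.
E[Z | Z < 3] = [0·1/10 + 1·1/4 + 2·1/5] / (11/20)
 = 13/20 / (11/20)
 = 13/11

1.1818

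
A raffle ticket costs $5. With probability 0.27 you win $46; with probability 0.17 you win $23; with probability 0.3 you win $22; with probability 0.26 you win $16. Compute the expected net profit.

E[payout] = 46·0.27 + 23·0.17 + 22·0.3 + 16·0.26
 = 12.42 + 3.91 + 6.6 + 4.16
 = 27.09
Net = 27.09 - 5 = 22.09

22.09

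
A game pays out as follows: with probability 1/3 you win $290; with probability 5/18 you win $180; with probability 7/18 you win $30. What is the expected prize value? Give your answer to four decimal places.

E[payout] = 290·1/3 + 180·5/18 + 30·7/18
 = 290/3 + 50 + 35/3
 = 475/3

158.3333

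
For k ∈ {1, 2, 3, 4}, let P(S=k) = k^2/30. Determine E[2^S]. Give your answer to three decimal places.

11.533

E[2^S] = Σ 2^s·P(S=s)
 = 2·1/30 + 4·2/15 + 8·3/10 + 16·8/15
 = 1/15 + 8/15 + 12/5 + 128/15
 = 173/15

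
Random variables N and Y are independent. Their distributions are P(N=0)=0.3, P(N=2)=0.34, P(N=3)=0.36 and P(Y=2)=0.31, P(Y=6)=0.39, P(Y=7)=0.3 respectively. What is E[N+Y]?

6.82

E[N+Y] = Σ_n Σ_y (n+y) · P(N=n)P(Y=y)
 = 2·0.093 + 6·0.117 + 7·0.09 + 4·0.1054 + 8·0.1326 + 9·0.102 + 5·0.1116 + 9·0.1404 + 10·0.108
 = 0.186 + 0.702 + 0.63 + 0.4216 + 1.0608 + 0.918 + 0.558 + 1.2636 + 1.08
 = 6.82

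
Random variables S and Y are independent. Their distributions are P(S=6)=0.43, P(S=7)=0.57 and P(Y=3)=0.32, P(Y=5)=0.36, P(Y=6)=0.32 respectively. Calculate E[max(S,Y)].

E[max(S,Y)] = Σ_s Σ_y max(s,y) · P(S=s)P(Y=y)
 = 6·0.1376 + 6·0.1548 + 6·0.1376 + 7·0.1824 + 7·0.2052 + 7·0.1824
 = 0.8256 + 0.9288 + 0.8256 + 1.2768 + 1.4364 + 1.2768
 = 6.57

6.57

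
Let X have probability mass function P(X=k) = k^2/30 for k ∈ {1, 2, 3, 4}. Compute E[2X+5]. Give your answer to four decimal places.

E[2X+5] = Σ (2x+5)·P(X=x)
 = 7·1/30 + 9·2/15 + 11·3/10 + 13·8/15
 = 7/30 + 6/5 + 33/10 + 104/15
 = 35/3

11.6667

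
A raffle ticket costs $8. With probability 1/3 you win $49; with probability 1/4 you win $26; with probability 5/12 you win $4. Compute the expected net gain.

E[payout] = 49·1/3 + 26·1/4 + 4·5/12
 = 49/3 + 13/2 + 5/3
 = 49/2
Net = 49/2 - 8 = 33/2

16.5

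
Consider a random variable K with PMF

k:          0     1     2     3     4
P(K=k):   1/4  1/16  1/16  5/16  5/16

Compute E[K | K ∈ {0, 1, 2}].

P(K ∈ {0, 1, 2}) = 1/4 + 1/16 + 1/16 = 3/8.
E[K | K ∈ {0, 1, 2}] = [0·1/4 + 1·1/16 + 2·1/16] / (3/8)
 = 3/16 / (3/8)
 = 1/2

0.5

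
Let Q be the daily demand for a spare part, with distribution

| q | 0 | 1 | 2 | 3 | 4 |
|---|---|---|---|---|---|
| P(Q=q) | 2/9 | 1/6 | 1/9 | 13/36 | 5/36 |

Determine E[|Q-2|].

1.25

E[|Q-2|] = Σ |q-2|·P(Q=q)
 = 2·2/9 + 1·1/6 + 0·1/9 + 1·13/36 + 2·5/36
 = 4/9 + 1/6 + 0 + 13/36 + 5/18
 = 5/4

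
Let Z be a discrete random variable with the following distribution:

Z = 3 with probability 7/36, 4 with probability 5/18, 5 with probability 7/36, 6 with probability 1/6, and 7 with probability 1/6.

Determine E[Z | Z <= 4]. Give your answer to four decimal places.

P(Z <= 4) = 7/36 + 5/18 = 17/36.
E[Z | Z <= 4] = [3·7/36 + 4·5/18] / (17/36)
 = 61/36 / (17/36)
 = 61/17

3.5882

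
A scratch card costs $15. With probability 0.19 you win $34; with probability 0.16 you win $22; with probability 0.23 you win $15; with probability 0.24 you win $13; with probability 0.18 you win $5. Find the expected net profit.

2.45

E[payout] = 34·0.19 + 22·0.16 + 15·0.23 + 13·0.24 + 5·0.18
 = 6.46 + 3.52 + 3.45 + 3.12 + 0.9
 = 17.45
Net = 17.45 - 15 = 2.45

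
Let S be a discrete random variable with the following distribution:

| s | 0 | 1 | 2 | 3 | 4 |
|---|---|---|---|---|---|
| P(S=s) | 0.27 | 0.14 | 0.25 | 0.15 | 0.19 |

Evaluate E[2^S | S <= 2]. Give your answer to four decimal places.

2.3485

P(S <= 2) = 0.27 + 0.14 + 0.25 = 0.66.
E[2^S | S <= 2] = [1·0.27 + 2·0.14 + 4·0.25] / 0.66
 = 1.55 / 0.66
 = 155/66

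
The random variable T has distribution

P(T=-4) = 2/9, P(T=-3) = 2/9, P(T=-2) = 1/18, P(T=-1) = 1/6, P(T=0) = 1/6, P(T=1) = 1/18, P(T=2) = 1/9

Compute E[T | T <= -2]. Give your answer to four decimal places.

P(T <= -2) = 2/9 + 2/9 + 1/18 = 1/2.
E[T | T <= -2] = [(-4)·2/9 + (-3)·2/9 + (-2)·1/18] / (1/2)
 = -5/3 / (1/2)
 = -10/3

-3.3333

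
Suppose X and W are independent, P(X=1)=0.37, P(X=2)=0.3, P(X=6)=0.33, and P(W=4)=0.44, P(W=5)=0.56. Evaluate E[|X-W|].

2.5604

E[|X-W|] = Σ_x Σ_w |x-w| · P(X=x)P(W=w)
 = 3·0.1628 + 4·0.2072 + 2·0.132 + 3·0.168 + 2·0.1452 + 1·0.1848
 = 0.4884 + 0.8288 + 0.264 + 0.504 + 0.2904 + 0.1848
 = 2.5604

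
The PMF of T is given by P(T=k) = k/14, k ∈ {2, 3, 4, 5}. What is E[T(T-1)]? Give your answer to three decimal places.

E[T(T-1)] = Σ t(t-1)·P(T=t)
 = 2·1/7 + 6·3/14 + 12·2/7 + 20·5/14
 = 2/7 + 9/7 + 24/7 + 50/7
 = 85/7

12.143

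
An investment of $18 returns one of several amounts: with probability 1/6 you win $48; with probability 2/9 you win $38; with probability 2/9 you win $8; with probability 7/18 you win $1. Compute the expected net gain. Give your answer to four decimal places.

E[payout] = 48·1/6 + 38·2/9 + 8·2/9 + 1·7/18
 = 8 + 76/9 + 16/9 + 7/18
 = 335/18
Net = 335/18 - 18 = 11/18

0.6111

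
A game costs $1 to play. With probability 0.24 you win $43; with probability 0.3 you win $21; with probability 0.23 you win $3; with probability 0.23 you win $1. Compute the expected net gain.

E[payout] = 43·0.24 + 21·0.3 + 3·0.23 + 1·0.23
 = 10.32 + 6.3 + 0.69 + 0.23
 = 17.54
Net = 17.54 - 1 = 16.54

16.54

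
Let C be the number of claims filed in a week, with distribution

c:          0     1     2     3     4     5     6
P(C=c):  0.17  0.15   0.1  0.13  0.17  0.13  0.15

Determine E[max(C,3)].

E[max(C,3)] = Σ max(c,3)·P(C=c)
 = 3·0.17 + 3·0.15 + 3·0.1 + 3·0.13 + 4·0.17 + 5·0.13 + 6·0.15
 = 0.51 + 0.45 + 0.3 + 0.39 + 0.68 + 0.65 + 0.9
 = 3.88

3.88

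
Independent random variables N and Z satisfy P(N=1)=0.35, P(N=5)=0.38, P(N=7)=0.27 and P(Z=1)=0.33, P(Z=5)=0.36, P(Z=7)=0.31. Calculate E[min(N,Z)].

E[min(N,Z)] = Σ_n Σ_z min(n,z) · P(N=n)P(Z=z)
 = 1·0.1155 + 1·0.126 + 1·0.1085 + 1·0.1254 + 5·0.1368 + 5·0.1178 + 1·0.0891 + 5·0.0972 + 7·0.0837
 = 0.1155 + 0.126 + 0.1085 + 0.1254 + 0.684 + 0.589 + 0.0891 + 0.486 + 0.5859
 = 2.9094

2.9094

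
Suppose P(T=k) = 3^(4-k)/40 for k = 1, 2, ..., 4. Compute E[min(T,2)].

E[min(T,2)] = Σ min(t,2)·P(T=t)
 = 1·27/40 + 2·9/40 + 2·3/40 + 2·1/40
 = 27/40 + 9/20 + 3/20 + 1/20
 = 53/40

1.325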